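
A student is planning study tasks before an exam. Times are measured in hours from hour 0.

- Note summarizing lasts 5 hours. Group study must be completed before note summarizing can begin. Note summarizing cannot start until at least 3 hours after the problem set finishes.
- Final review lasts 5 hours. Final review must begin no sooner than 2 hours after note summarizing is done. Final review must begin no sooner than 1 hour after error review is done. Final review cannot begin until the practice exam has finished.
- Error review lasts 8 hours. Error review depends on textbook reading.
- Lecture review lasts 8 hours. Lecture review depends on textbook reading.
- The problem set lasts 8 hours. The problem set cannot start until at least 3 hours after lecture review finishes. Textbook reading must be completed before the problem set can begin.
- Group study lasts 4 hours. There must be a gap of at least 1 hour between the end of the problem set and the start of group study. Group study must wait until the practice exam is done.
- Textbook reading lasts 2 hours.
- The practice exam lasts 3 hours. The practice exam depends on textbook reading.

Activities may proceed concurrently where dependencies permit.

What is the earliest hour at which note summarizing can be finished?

Textbook reading can start immediately at hour 0; it finishes at hour 2.
The practice exam waits on textbook reading (finishes hour 2), so it starts at hour 2 and finishes at 2 + 3 = hour 5.
Lecture review waits on textbook reading (finishes hour 2), so it starts at hour 2 and finishes at 2 + 8 = hour 10.
The problem set has to wait for lecture review (finishes hour 10, plus 3-hour gap → hour 13); textbook reading (finishes hour 2). The latest of these is hour 13, so the problem set runs hour 13 to 13 + 8 = hour 21.
Group study cannot start until the problem set (finishes hour 21, plus 1-hour gap → hour 22); the practice exam (finishes hour 5). The controlling bound is hour 22, so group study finishes at 22 + 4 = hour 26.
Note summarizing cannot start until group study (finishes hour 26); the problem set (finishes hour 21, plus 3-hour gap → hour 24). The controlling bound is hour 26, so note summarizing finishes at 26 + 5 = hour 31.

31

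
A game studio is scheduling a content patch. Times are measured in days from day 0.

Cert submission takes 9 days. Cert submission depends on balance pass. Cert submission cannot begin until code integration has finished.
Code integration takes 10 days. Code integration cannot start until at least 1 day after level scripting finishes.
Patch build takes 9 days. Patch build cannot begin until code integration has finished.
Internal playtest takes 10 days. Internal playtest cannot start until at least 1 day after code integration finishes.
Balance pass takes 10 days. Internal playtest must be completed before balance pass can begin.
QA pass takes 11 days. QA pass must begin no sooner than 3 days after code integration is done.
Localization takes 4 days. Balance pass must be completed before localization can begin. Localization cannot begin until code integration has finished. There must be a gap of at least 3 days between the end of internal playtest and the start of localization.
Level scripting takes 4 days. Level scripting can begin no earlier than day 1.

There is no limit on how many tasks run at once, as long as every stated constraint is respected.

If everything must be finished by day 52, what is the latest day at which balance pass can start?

Localization has no dependents, so it just needs to finish by day 52. Starting by 52 − 4 = day 48 achieves that.
Cert submission must finish by day 52; it takes 9 days, so it must start by 52 − 9 = day 43.
Balance pass has several dependents: localization (must start by day 48); cert submission (must start by day 43). The earliest of those limits is day 43, so balance pass must start by 43 − 10 = day 33.

33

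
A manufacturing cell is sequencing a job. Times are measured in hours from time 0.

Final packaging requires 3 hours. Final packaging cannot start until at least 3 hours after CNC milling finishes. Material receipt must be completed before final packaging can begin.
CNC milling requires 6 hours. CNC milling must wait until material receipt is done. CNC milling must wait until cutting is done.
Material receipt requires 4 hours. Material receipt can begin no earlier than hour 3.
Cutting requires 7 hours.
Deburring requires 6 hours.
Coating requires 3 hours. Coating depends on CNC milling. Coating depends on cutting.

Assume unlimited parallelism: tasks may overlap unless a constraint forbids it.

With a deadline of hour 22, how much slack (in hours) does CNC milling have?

3

Cutting can start immediately at hour 0; it finishes at hour 7.
Material receipt cannot begin until its own release at hour 3. It runs from hour 3 to 3 + 4 = hour 7.
CNC milling has to wait for material receipt (finishes hour 7); cutting (finishes hour 7). The latest of these is hour 7, so CNC milling runs hour 7 to 7 + 6 = hour 13.

Working backward from the deadline:
Coating must finish by hour 22; it takes 3 hours, so it must start by 22 − 3 = hour 19.
To finish by hour 22, final packaging (duration 3) must start no later than hour 19.
CNC milling must finish in time for coating (must start by hour 19); final packaging (must start by hour 19, minus 3-hour gap → hour 16). The tightest is hour 16, so CNC milling must start by 16 − 6 = hour 10.
So CNC milling can start as early as hour 7 and as late as hour 10, giving 10 − 7 = 3 hours of slack.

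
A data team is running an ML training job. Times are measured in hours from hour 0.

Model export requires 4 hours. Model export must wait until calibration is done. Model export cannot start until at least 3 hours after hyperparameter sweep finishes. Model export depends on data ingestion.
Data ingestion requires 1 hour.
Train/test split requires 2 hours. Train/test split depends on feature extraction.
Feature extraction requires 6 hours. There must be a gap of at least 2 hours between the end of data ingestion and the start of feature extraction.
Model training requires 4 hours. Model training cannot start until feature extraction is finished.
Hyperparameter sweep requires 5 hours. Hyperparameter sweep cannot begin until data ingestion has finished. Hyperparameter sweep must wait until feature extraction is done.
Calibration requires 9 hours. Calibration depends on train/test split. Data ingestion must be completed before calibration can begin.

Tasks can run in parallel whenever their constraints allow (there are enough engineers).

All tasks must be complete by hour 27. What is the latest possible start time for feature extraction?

6

To finish by hour 27, model export (duration 4) must start no later than hour 23.
Calibration must finish before model export (must start by hour 23). With a 9-hour duration, calibration must start by 23 − 9 = hour 14.
Train/test split feeds into calibration (must start by hour 14); so train/test split must finish by hour 14 and therefore start by hour 12.
Hyperparameter sweep must finish before model export (must start by hour 23, minus 3-hour gap → hour 20). With a 5-hour duration, hyperparameter sweep must start by 20 − 5 = hour 15.
Model training has no dependents, so it just needs to finish by hour 27. Starting by 27 − 4 = hour 23 achieves that.
Feature extraction has several dependents: train/test split (must start by hour 12); hyperparameter sweep (must start by hour 15); model training (must start by hour 23). The earliest of those limits is hour 12, so feature extraction must start by 12 − 6 = hour 6.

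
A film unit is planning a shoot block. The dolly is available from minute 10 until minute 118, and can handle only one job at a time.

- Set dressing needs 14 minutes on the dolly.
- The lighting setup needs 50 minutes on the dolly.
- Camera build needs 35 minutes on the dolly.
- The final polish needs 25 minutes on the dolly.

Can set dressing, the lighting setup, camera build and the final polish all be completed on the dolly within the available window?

The dolly window is 118 − 10 = 108 minutes.
Running back to back, the jobs need 14 + 50 + 35 + 25 = 124 minutes on the dolly.
Since 124 > 108, they cannot all fit.

No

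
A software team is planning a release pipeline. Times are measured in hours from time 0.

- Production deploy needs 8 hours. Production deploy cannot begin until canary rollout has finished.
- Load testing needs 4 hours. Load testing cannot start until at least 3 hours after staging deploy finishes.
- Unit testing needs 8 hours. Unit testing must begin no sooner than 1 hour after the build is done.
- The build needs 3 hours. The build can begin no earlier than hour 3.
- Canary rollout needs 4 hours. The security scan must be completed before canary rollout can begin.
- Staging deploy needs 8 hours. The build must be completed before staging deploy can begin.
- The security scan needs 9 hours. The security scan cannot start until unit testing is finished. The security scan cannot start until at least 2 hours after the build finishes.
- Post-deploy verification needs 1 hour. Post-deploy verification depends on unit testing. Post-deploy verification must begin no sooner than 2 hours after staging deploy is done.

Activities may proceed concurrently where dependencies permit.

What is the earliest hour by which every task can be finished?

36

The build waits on its own release at hour 3, so it starts at hour 3 and finishes at 3 + 3 = hour 6.
After the build (finishes hour 6), staging deploy can start at hour 6 and finishes at hour 14.
Load testing waits on staging deploy (finishes hour 14, plus 3-hour gap → hour 17), so it starts at hour 17 and finishes at 17 + 4 = hour 21.
After the build (finishes hour 6, plus 1-hour gap → hour 7), unit testing can start at hour 7 and finishes at hour 15.
Post-deploy verification has to wait for unit testing (finishes hour 15); staging deploy (finishes hour 14, plus 2-hour gap → hour 16). The latest of these is hour 16, so post-deploy verification runs hour 16 to 16 + 1 = hour 17.
The security scan has to wait for unit testing (finishes hour 15); the build (finishes hour 6, plus 2-hour gap → hour 8). The latest of these is hour 15, so the security scan runs hour 15 to 15 + 9 = hour 24.
Canary rollout cannot begin until the security scan (finishes hour 24). It runs from hour 24 to 24 + 4 = hour 28.
After canary rollout (finishes hour 28), production deploy can start at hour 28 and finishes at hour 36.
All tasks are finished once the last one completes. Finish times: The build at 6, Unit testing at 15, The security scan at 24, Staging deploy at 14, Canary rollout at 28, Load testing at 21, Production deploy at 36, Post-deploy verification at 17. The latest is hour 36.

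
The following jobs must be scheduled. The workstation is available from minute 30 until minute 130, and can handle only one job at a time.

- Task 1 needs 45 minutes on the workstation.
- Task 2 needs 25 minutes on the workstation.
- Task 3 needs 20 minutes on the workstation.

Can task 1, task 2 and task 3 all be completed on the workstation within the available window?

The workstation window is 130 − 30 = 100 minutes.
Running back to back, the jobs need 45 + 25 + 20 = 90 minutes on the workstation.
Since 90 ≤ 100, they fit within the window.

Yes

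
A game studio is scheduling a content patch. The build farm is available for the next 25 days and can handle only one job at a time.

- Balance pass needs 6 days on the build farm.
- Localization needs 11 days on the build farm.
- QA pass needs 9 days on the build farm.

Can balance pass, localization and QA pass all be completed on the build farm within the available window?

No

Running back to back, the jobs need 6 + 11 + 9 = 26 days on the build farm.
Since 26 > 25, they cannot all fit.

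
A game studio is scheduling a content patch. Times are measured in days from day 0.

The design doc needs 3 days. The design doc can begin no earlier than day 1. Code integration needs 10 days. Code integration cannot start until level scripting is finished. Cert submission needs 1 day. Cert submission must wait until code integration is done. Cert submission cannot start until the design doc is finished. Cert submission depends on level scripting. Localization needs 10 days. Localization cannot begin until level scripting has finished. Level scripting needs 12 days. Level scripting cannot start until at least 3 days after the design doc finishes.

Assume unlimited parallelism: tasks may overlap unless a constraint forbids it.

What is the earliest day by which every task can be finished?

30

The design doc cannot begin until its own release at day 1. It runs from day 1 to 1 + 3 = day 4.
Level scripting cannot begin until the design doc (finishes day 4, plus 3-day gap → day 7). It runs from day 7 to 7 + 12 = day 19.
After level scripting (finishes day 19), localization can start at day 19 and finishes at day 29.
Code integration waits on level scripting (finishes day 19), so it starts at day 19 and finishes at 19 + 10 = day 29.
Cert submission has to wait for code integration (finishes day 29); the design doc (finishes day 4); level scripting (finishes day 19). The latest of these is day 29, so cert submission runs day 29 to 29 + 1 = day 30.
All tasks are finished once the last one completes. Finish times: The design doc at 4, Level scripting at 19, Code integration at 29, Localization at 29, Cert submission at 30. The latest is day 30.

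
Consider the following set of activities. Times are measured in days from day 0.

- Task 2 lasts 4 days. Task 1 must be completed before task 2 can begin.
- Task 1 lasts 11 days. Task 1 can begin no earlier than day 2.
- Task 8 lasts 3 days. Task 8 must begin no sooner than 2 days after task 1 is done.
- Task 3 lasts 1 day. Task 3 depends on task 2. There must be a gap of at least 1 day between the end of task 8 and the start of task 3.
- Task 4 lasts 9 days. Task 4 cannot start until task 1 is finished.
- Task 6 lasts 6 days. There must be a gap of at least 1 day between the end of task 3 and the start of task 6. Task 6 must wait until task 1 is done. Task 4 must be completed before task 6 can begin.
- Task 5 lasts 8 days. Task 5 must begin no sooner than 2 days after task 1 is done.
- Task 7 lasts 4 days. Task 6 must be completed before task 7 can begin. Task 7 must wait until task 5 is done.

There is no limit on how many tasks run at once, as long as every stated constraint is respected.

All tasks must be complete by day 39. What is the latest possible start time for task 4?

Nothing follows task 7; the deadline of day 39 is its only limit. It must start by 39 − 4 = day 35.
Task 6 must finish before task 7 (must start by day 35). With a 6-day duration, task 6 must start by 35 − 6 = day 29.
Task 4 feeds into task 6 (must start by day 29); so task 4 must finish by day 29 and therefore start by day 20.

20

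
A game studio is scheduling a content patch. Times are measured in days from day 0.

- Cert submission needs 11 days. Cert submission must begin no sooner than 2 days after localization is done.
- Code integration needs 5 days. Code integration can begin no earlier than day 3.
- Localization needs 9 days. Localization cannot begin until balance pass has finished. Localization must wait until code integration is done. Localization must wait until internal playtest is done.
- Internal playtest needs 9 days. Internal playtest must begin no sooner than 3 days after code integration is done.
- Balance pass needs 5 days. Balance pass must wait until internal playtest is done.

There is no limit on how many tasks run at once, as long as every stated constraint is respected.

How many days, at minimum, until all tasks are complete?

After its own release at day 3, code integration can start at day 3 and finishes at day 8.
Internal playtest cannot begin until code integration (finishes day 8, plus 3-day gap → day 11). It runs from day 11 to 11 + 9 = day 20.
After internal playtest (finishes day 20), balance pass can start at day 20 and finishes at day 25.
Localization needs all of balance pass (finishes day 25); code integration (finishes day 8); internal playtest (finishes day 20). That puts its earliest start at day 25; it finishes at 25 + 9 = day 34.
After localization (finishes day 34, plus 2-day gap → day 36), cert submission can start at day 36 and finishes at day 47.
All tasks are finished once the last one completes. Finish times: Code integration at 8, Internal playtest at 20, Balance pass at 25, Localization at 34, Cert submission at 47. The latest is day 47.

47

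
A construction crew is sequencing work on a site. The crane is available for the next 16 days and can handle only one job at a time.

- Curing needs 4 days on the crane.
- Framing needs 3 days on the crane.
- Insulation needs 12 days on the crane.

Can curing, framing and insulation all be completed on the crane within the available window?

Running back to back, the jobs need 4 + 3 + 12 = 19 days on the crane.
Since 19 > 16, they cannot all fit.

No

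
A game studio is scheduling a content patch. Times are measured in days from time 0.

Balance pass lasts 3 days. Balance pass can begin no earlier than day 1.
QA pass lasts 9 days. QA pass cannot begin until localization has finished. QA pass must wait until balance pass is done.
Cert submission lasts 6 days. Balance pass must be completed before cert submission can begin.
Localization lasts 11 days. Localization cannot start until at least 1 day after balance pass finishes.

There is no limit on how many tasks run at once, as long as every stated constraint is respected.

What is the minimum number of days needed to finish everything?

Balance pass cannot begin until its own release at day 1. It runs from day 1 to 1 + 3 = day 4.
After balance pass (finishes day 4), cert submission can start at day 4 and finishes at day 10.
After balance pass (finishes day 4, plus 1-day gap → day 5), localization can start at day 5 and finishes at day 16.
For QA pass: localization (finishes day 16); balance pass (finishes day 4). Taking the maximum gives a start of day 16, and it finishes at 16 + 9 = day 25.
All tasks are finished once the last one completes. Finish times: Balance pass at 4, Localization at 16, QA pass at 25, Cert submission at 10. The latest is day 25.

25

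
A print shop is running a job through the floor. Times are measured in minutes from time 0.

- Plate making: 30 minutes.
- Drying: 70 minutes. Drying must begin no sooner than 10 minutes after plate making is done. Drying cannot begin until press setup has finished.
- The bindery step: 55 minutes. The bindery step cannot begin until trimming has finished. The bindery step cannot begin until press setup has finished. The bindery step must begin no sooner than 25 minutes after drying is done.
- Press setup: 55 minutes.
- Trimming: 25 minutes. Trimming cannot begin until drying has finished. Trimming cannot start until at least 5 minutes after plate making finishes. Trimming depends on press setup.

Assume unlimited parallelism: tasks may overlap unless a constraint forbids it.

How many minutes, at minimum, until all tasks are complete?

205

Nothing blocks press setup, so it runs from minute 0 to minute 55.
Plate making can start immediately at minute 0; it finishes at minute 30.
For drying: plate making (finishes minute 30, plus 10-minute gap → minute 40); press setup (finishes minute 55). Taking the maximum gives a start of minute 55, and it finishes at 55 + 70 = minute 125.
For trimming: drying (finishes minute 125); plate making (finishes minute 30, plus 5-minute gap → minute 35); press setup (finishes minute 55). Taking the maximum gives a start of minute 125, and it finishes at 125 + 25 = minute 150.
The bindery step has to wait for trimming (finishes minute 150); press setup (finishes minute 55); drying (finishes minute 125, plus 25-minute gap → minute 150). The latest of these is minute 150, so the bindery step runs minute 150 to 150 + 55 = minute 205.
All tasks are finished once the last one completes. Finish times: Plate making at 30, Press setup at 55, Drying at 125, Trimming at 150, The bindery step at 205. The latest is minute 205.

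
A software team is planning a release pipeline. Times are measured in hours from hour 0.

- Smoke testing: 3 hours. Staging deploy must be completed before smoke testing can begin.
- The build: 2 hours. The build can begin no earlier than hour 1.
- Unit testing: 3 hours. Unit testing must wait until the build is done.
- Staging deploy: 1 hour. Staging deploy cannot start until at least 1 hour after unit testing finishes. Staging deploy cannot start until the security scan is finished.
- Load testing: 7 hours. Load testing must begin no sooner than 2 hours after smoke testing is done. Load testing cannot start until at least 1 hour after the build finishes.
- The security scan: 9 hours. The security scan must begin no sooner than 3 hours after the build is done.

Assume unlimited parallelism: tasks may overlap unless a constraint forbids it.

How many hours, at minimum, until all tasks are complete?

The build waits on its own release at hour 1, so it starts at hour 1 and finishes at 1 + 2 = hour 3.
The security scan cannot begin until the build (finishes hour 3, plus 3-hour gap → hour 6). It runs from hour 6 to 6 + 9 = hour 15.
Unit testing cannot begin until the build (finishes hour 3). It runs from hour 3 to 3 + 3 = hour 6.
For staging deploy: unit testing (finishes hour 6, plus 1-hour gap → hour 7); the security scan (finishes hour 15). Taking the maximum gives a start of hour 15, and it finishes at 15 + 1 = hour 16.
Smoke testing cannot begin until staging deploy (finishes hour 16). It runs from hour 16 to 16 + 3 = hour 19.
Load testing cannot start until smoke testing (finishes hour 19, plus 2-hour gap → hour 21); the build (finishes hour 3, plus 1-hour gap → hour 4). The controlling bound is hour 21, so load testing finishes at 21 + 7 = hour 28.
All tasks are finished once the last one completes. Finish times: The build at 3, Unit testing at 6, The security scan at 15, Staging deploy at 16, Smoke testing at 19, Load testing at 28. The latest is hour 28.

28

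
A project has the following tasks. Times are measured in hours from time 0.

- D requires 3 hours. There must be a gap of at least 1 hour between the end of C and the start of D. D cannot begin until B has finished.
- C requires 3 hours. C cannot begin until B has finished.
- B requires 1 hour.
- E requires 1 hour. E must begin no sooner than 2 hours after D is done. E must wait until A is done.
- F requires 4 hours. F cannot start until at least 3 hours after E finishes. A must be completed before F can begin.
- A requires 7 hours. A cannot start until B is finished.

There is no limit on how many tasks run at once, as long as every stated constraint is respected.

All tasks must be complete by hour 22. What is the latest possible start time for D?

9

To finish by hour 22, F (duration 4) must start no later than hour 18.
E feeds into F (must start by hour 18, minus 3-hour gap → hour 15); so E must finish by hour 15 and therefore start by hour 14.
D has to be done before E (must start by hour 14, minus 2-hour gap → hour 12). That means finishing by hour 12, i.e. starting by 12 − 3 = hour 9.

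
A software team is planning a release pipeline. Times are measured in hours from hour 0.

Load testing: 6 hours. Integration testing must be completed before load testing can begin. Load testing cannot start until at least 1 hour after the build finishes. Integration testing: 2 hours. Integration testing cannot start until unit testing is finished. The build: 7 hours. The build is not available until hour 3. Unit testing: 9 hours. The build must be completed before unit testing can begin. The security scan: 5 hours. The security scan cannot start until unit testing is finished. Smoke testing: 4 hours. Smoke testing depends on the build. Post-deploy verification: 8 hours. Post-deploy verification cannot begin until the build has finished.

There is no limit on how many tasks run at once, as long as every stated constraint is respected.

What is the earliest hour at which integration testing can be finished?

21

After its own release at hour 3, the build can start at hour 3 and finishes at hour 10.
Unit testing cannot begin until the build (finishes hour 10). It runs from hour 10 to 10 + 9 = hour 19.
Integration testing cannot begin until unit testing (finishes hour 19). It runs from hour 19 to 19 + 2 = hour 21.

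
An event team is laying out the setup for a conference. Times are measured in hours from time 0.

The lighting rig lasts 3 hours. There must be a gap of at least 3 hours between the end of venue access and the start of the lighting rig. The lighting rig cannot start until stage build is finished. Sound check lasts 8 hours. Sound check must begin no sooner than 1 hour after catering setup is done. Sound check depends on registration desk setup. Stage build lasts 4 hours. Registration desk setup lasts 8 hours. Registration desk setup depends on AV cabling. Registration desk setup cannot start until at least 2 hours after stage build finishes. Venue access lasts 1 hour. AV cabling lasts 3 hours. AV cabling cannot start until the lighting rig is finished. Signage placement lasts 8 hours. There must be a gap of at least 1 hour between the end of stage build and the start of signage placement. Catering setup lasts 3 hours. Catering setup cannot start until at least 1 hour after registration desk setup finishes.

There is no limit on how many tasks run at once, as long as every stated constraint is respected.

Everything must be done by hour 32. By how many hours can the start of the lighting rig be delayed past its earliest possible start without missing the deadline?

Stage build has no prerequisites, so it starts at hour 0 and finishes at hour 4.
Venue access has no prerequisites, so it starts at hour 0 and finishes at hour 1.
The lighting rig has to wait for venue access (finishes hour 1, plus 3-hour gap → hour 4); stage build (finishes hour 4). The latest of these is hour 4, so the lighting rig runs hour 4 to 4 + 3 = hour 7.

Working backward from the deadline:
Nothing follows sound check; the deadline of hour 32 is its only limit. It must start by 32 − 8 = hour 24.
Catering setup must finish before sound check (must start by hour 24, minus 1-hour gap → hour 23). With a 3-hour duration, catering setup must start by 23 − 3 = hour 20.
Registration desk setup has several dependents: catering setup (must start by hour 20, minus 1-hour gap → hour 19); sound check (must start by hour 24). The earliest of those limits is hour 19, so registration desk setup must start by 19 − 8 = hour 11.
AV cabling must finish before registration desk setup (must start by hour 11). With a 3-hour duration, AV cabling must start by 11 − 3 = hour 8.
The lighting rig has to be done before AV cabling (must start by hour 8). That means finishing by hour 8, i.e. starting by 8 − 3 = hour 5.
So the lighting rig can start as early as hour 4 and as late as hour 5, giving 5 − 4 = 1 hour of slack.

1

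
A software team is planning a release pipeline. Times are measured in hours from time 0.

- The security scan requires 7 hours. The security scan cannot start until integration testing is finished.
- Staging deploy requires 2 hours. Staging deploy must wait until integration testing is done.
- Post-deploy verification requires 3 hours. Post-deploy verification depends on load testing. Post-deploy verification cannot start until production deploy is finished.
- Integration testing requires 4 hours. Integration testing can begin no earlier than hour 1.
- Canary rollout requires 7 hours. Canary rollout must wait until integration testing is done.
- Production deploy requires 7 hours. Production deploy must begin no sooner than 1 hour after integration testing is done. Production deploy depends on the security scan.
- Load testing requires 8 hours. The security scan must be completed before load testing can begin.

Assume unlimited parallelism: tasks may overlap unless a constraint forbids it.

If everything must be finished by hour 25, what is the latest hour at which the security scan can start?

7

Post-deploy verification has no dependents, so it just needs to finish by hour 25. Starting by 25 − 3 = hour 22 achieves that.
Since post-deploy verification (must start by hour 22) depends on it, load testing must finish by hour 22. Backing off its 8-hour duration gives a latest start of hour 14.
Since post-deploy verification (must start by hour 22) depends on it, production deploy must finish by hour 22. Backing off its 7-hour duration gives a latest start of hour 15.
The security scan must finish in time for load testing (must start by hour 14); production deploy (must start by hour 15). The tightest is hour 14, so the security scan must start by 14 − 7 = hour 7.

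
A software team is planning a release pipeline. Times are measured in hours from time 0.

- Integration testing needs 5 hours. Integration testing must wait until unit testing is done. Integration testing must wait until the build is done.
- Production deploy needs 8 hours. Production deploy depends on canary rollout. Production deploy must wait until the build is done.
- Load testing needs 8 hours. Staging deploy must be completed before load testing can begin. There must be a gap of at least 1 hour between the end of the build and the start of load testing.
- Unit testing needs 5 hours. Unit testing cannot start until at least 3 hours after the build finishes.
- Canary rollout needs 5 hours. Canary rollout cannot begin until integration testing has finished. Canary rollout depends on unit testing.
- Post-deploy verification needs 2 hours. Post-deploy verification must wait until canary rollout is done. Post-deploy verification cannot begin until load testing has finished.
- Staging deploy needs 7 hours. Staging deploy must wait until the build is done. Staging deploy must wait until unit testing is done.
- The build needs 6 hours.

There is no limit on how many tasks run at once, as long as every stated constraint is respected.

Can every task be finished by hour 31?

No

The build has no prerequisites, so it starts at hour 0 and finishes at hour 6.
Unit testing waits on the build (finishes hour 6, plus 3-hour gap → hour 9), so it starts at hour 9 and finishes at 9 + 5 = hour 14.
Staging deploy cannot start until the build (finishes hour 6); unit testing (finishes hour 14). The controlling bound is hour 14, so staging deploy finishes at 14 + 7 = hour 21.
Load testing has to wait for staging deploy (finishes hour 21); the build (finishes hour 6, plus 1-hour gap → hour 7). The latest of these is hour 21, so load testing runs hour 21 to 21 + 8 = hour 29.
Integration testing needs all of unit testing (finishes hour 14); the build (finishes hour 6). That puts its earliest start at hour 14; it finishes at 14 + 5 = hour 19.
Canary rollout cannot start until integration testing (finishes hour 19); unit testing (finishes hour 14). The controlling bound is hour 19, so canary rollout finishes at 19 + 5 = hour 24.
For post-deploy verification: canary rollout (finishes hour 24); load testing (finishes hour 29). Taking the maximum gives a start of hour 29, and it finishes at 29 + 2 = hour 31.
For production deploy: canary rollout (finishes hour 24); the build (finishes hour 6). Taking the maximum gives a start of hour 24, and it finishes at 24 + 8 = hour 32.
The earliest everything can be done is hour 32, which is after the deadline of 31, so it is not possible.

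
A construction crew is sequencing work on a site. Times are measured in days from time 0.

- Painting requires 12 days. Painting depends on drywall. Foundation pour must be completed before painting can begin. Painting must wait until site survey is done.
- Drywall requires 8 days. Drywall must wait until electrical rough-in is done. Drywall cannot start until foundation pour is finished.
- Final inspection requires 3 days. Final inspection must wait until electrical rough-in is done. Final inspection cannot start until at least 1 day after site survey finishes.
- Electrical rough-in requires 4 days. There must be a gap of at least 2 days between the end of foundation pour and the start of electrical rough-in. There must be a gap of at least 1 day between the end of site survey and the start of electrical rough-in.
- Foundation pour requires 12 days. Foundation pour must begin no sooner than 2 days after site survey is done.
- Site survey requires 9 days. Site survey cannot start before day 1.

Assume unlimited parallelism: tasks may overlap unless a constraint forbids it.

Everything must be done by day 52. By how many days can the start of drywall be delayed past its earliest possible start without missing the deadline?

2

After its own release at day 1, site survey can start at day 1 and finishes at day 10.
Foundation pour waits on site survey (finishes day 10, plus 2-day gap → day 12), so it starts at day 12 and finishes at 12 + 12 = day 24.
Electrical rough-in needs all of foundation pour (finishes day 24, plus 2-day gap → day 26); site survey (finishes day 10, plus 1-day gap → day 11). That puts its earliest start at day 26; it finishes at 26 + 4 = day 30.
For drywall: electrical rough-in (finishes day 30); foundation pour (finishes day 24). Taking the maximum gives a start of day 30, and it finishes at 30 + 8 = day 38.

Working backward from the deadline:
To finish by day 52, painting (duration 12) must start no later than day 40.
Drywall has to be done before painting (must start by day 40). That means finishing by day 40, i.e. starting by 40 − 8 = day 32.
So drywall can start as early as day 30 and as late as day 32, giving 32 − 30 = 2 days of slack.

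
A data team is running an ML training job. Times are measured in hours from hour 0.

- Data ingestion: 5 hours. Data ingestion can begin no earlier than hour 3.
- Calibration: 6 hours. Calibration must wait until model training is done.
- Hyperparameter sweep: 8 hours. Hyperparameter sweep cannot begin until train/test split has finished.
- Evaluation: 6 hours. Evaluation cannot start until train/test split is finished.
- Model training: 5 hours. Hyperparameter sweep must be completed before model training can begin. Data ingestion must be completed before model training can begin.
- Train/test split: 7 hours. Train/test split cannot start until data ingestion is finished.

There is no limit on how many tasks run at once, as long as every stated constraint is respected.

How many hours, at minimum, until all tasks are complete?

34

Data ingestion waits on its own release at hour 3, so it starts at hour 3 and finishes at 3 + 5 = hour 8.
After data ingestion (finishes hour 8), train/test split can start at hour 8 and finishes at hour 15.
Evaluation waits on train/test split (finishes hour 15), so it starts at hour 15 and finishes at 15 + 6 = hour 21.
After train/test split (finishes hour 15), hyperparameter sweep can start at hour 15 and finishes at hour 23.
For model training: hyperparameter sweep (finishes hour 23); data ingestion (finishes hour 8). Taking the maximum gives a start of hour 23, and it finishes at 23 + 5 = hour 28.
Calibration cannot begin until model training (finishes hour 28). It runs from hour 28 to 28 + 6 = hour 34.
All tasks are finished once the last one completes. Finish times: Data ingestion at 8, Train/test split at 15, Hyperparameter sweep at 23, Model training at 28, Evaluation at 21, Calibration at 34. The latest is hour 34.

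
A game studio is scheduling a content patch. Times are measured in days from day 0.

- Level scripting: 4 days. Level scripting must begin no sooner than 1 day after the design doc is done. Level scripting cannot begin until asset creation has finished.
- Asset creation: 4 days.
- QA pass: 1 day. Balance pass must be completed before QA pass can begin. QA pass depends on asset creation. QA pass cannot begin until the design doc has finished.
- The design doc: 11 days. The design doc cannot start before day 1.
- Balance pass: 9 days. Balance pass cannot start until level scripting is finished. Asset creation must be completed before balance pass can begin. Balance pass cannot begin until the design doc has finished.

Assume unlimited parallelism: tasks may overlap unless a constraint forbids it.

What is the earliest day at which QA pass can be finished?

Asset creation can start immediately at day 0; it finishes at day 4.
The design doc cannot begin until its own release at day 1. It runs from day 1 to 1 + 11 = day 12.
Level scripting cannot start until the design doc (finishes day 12, plus 1-day gap → day 13); asset creation (finishes day 4). The controlling bound is day 13, so level scripting finishes at 13 + 4 = day 17.
Balance pass cannot start until level scripting (finishes day 17); asset creation (finishes day 4); the design doc (finishes day 12). The controlling bound is day 17, so balance pass finishes at 17 + 9 = day 26.
QA pass needs all of balance pass (finishes day 26); asset creation (finishes day 4); the design doc (finishes day 12). That puts its earliest start at day 26; it finishes at 26 + 1 = day 27.

27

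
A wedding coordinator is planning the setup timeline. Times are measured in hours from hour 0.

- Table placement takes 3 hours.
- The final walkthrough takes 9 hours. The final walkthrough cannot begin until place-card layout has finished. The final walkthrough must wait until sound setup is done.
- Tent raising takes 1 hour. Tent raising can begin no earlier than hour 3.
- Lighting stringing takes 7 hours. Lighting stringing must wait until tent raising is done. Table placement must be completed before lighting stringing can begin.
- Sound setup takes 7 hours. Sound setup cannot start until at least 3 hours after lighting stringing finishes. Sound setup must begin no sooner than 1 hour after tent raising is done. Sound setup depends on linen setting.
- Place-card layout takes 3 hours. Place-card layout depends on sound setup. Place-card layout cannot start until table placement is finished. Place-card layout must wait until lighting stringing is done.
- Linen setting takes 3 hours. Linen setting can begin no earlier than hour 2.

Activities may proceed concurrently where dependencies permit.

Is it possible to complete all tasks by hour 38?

Yes

Linen setting cannot begin until its own release at hour 2. It runs from hour 2 to 2 + 3 = hour 5.
Table placement can start immediately at hour 0; it finishes at hour 3.
After its own release at hour 3, tent raising can start at hour 3 and finishes at hour 4.
For lighting stringing: tent raising (finishes hour 4); table placement (finishes hour 3). Taking the maximum gives a start of hour 4, and it finishes at 4 + 7 = hour 11.
Sound setup cannot start until lighting stringing (finishes hour 11, plus 3-hour gap → hour 14); tent raising (finishes hour 4, plus 1-hour gap → hour 5); linen setting (finishes hour 5). The controlling bound is hour 14, so sound setup finishes at 14 + 7 = hour 21.
Place-card layout has to wait for sound setup (finishes hour 21); table placement (finishes hour 3); lighting stringing (finishes hour 11). The latest of these is hour 21, so place-card layout runs hour 21 to 21 + 3 = hour 24.
The final walkthrough needs all of place-card layout (finishes hour 24); sound setup (finishes hour 21). That puts its earliest start at hour 24; it finishes at 24 + 9 = hour 33.
Every task is finished by hour 33, which is no later than the deadline of 38, so the schedule is feasible.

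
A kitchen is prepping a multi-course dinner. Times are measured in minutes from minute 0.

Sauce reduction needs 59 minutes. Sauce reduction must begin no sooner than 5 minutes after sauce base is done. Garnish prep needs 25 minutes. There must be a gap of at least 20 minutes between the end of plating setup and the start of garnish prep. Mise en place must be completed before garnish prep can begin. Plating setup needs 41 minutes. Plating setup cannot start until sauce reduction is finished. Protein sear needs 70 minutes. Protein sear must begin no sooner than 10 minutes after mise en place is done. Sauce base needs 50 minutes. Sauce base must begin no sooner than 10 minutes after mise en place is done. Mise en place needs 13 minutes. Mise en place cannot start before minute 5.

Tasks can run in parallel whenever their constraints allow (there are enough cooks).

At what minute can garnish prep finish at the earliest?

228

Mise en place cannot begin until its own release at minute 5. It runs from minute 5 to 5 + 13 = minute 18.
Sauce base waits on mise en place (finishes minute 18, plus 10-minute gap → minute 28), so it starts at minute 28 and finishes at 28 + 50 = minute 78.
After sauce base (finishes minute 78, plus 5-minute gap → minute 83), sauce reduction can start at minute 83 and finishes at minute 142.
Plating setup cannot begin until sauce reduction (finishes minute 142). It runs from minute 142 to 142 + 41 = minute 183.
For garnish prep: plating setup (finishes minute 183, plus 20-minute gap → minute 203); mise en place (finishes minute 18). Taking the maximum gives a start of minute 203, and it finishes at 203 + 25 = minute 228.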